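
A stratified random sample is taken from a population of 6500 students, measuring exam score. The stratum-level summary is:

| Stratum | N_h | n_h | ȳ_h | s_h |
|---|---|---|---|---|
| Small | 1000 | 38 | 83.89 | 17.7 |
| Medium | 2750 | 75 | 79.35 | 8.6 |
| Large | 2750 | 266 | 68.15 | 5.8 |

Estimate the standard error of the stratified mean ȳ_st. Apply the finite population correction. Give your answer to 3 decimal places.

V̂(ȳ_st) = Σ W_h² (1 − n_h/N_h) s_h²/n_h, with W_h = N_h/N and N = 6500:
  stratum Small: (1000/6500)²·(1 − 38/1000)·17.7²/38 = 0.18772
  stratum Medium: (2750/6500)²·(1 − 75/2750)·8.6²/75 = 0.171698
  stratum Large: (2750/6500)²·(1 − 266/2750)·5.8²/266 = 0.0204471
V̂(ȳ_st) = 0.379866
SE(ȳ_st) = √0.379866 = 0.616332

SE(ȳ_st) ≈ 0.616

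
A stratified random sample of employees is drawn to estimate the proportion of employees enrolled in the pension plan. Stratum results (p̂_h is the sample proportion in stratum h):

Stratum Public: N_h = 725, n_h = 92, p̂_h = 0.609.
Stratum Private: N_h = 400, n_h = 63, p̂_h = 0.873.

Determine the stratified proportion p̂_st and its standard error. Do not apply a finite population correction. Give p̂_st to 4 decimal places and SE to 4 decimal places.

p̂_st ≈ 0.7029, SE ≈ 0.0362

N = 1125; stratum weights W_h = N_h/N.
p̂_st = Σ W_h p̂_h = (725·0.609 + 400·0.873)/1125 = 0.70287
V̂(p̂_st) = Σ W_h² p̂_h(1−p̂_h)/(n_h−1):
  stratum Public: (725/1125)²·0.609·0.391/91 = 0.00108673
  stratum Private: (400/1125)²·0.873·0.127/62 = 0.000226069
V̂(p̂_st) = 0.0013128; SE = √V̂ = 0.0362326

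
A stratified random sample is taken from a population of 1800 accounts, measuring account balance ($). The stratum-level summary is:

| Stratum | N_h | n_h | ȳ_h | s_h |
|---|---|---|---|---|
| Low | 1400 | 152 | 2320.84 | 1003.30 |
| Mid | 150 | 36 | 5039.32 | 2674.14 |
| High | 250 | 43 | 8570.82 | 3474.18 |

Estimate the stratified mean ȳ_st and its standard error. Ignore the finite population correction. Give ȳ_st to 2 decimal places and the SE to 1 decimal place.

ȳ_st ≈ 3415.43, SE ≈ 103.9

ȳ_st = Σ W_h ȳ_h = (1400·2320.84 + 150·5039.32 + 250·8570.82)/1800 = 3415.43278
V̂(ȳ_st) = Σ W_h² s_h²/n_h, with W_h = N_h/N and N = 1800:
  stratum Low: (1400/1800)²·1003.30²/152 = 4006.17
  stratum Mid: (150/1800)²·2674.14²/36 = 1379.44
  stratum High: (250/1800)²·3474.18²/43 = 5414.66
V̂(ȳ_st) = 10800.3
SE(ȳ_st) = √10800.3 = 103.924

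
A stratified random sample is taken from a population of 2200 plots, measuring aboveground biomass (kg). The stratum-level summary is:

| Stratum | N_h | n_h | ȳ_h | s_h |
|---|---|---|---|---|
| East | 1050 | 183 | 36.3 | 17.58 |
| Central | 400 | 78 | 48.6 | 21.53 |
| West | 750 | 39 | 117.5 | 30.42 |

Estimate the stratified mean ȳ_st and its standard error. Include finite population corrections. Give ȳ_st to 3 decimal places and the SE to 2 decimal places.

ȳ_st = Σ W_h ȳ_h = (1050·36.3 + 400·48.6 + 750·117.5)/2200 = 66.21818
V̂(ȳ_st) = Σ W_h² (1 − n_h/N_h) s_h²/n_h, with W_h = N_h/N and N = 2200:
  stratum East: (1050/2200)²·(1 − 183/1050)·17.58²/183 = 0.317651
  stratum Central: (400/2200)²·(1 − 78/400)·21.53²/78 = 0.158148
  stratum West: (750/2200)²·(1 − 39/750)·30.42²/39 = 2.6142
V̂(ȳ_st) = 3.09
SE(ȳ_st) = √3.09 = 1.75784

ȳ_st ≈ 66.218, SE ≈ 1.76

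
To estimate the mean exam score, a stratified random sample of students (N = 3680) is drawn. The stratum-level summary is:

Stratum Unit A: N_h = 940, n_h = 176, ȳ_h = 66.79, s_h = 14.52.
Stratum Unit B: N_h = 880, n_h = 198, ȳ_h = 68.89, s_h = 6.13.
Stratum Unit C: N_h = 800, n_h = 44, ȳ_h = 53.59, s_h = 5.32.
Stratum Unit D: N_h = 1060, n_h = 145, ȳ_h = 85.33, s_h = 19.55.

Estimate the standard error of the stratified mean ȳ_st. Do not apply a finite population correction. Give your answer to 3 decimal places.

SE(ȳ_st) ≈ 0.581

V̂(ȳ_st) = Σ W_h² s_h²/n_h, with W_h = N_h/N and N = 3680:
  stratum Unit A: (940/3680)²·14.52²/176 = 0.0781593
  stratum Unit B: (880/3680)²·6.13²/198 = 0.0108524
  stratum Unit C: (800/3680)²·5.32²/44 = 0.0303987
  stratum Unit D: (1060/3680)²·19.55²/145 = 0.218696
V̂(ȳ_st) = 0.338107
SE(ȳ_st) = √0.338107 = 0.581469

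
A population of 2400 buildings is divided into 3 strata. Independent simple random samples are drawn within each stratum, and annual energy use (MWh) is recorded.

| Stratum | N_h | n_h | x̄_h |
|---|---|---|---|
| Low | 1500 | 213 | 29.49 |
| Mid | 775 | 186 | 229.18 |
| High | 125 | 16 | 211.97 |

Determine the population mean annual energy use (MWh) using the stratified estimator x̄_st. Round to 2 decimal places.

N = Σ N_h = 2400. Stratum weights W_h = N_h/N.
x̄_st = (1500·29.49 + 775·229.18 + 125·211.97) / 2400 = 103.4774

x̄_st ≈ 103.48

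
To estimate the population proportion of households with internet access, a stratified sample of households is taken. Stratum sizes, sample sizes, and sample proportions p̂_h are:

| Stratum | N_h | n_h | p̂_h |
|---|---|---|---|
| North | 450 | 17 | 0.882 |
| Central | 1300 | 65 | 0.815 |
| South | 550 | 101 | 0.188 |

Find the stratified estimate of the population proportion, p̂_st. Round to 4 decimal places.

N = 2300; stratum weights W_h = N_h/N.
p̂_st = Σ W_h p̂_h = (450·0.882 + 1300·0.815 + 550·0.188)/2300 = 0.67817

p̂_st ≈ 0.6782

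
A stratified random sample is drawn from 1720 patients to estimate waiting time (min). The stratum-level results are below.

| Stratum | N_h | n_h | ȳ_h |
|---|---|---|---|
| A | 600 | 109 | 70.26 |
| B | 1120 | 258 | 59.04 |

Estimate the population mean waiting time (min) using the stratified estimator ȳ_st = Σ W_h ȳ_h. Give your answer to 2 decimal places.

N = Σ N_h = 1720. Stratum weights W_h = N_h/N.
ȳ_st = (600·70.26 + 1120·59.04) / 1720 = 62.9540

ȳ_st ≈ 62.95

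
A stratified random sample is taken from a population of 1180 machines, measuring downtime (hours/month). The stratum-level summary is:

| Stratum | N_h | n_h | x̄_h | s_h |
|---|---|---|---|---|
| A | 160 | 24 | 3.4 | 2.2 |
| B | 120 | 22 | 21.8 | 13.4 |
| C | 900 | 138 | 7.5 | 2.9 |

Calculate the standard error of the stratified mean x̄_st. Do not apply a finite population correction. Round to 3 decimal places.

V̂(x̄_st) = Σ W_h² s_h²/n_h, with W_h = N_h/N and N = 1180:
  stratum A: (160/1180)²·2.2²/24 = 0.00370775
  stratum B: (120/1180)²·13.4²/22 = 0.0844083
  stratum C: (900/1180)²·2.9²/138 = 0.0354518
V̂(x̄_st) = 0.123568
SE(x̄_st) = √0.123568 = 0.351522

SE(x̄_st) ≈ 0.352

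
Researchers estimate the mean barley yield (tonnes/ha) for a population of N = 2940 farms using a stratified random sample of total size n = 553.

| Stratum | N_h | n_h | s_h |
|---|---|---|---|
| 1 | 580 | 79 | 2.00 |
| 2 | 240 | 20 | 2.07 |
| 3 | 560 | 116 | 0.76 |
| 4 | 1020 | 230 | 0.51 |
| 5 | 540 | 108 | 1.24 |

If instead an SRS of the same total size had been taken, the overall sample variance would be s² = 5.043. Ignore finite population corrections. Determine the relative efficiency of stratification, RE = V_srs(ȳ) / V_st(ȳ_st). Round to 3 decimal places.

RE ≈ 2.174

V̂(ȳ_st) = Σ W_h² s_h²/n_h, with W_h = N_h/N and N = 2940:
  stratum 1: (580/2940)²·2.00²/79 = 0.00197058
  stratum 2: (240/2940)²·2.07²/20 = 0.00142771
  stratum 3: (560/2940)²·0.76²/116 = 0.000180655
  stratum 4: (1020/2940)²·0.51²/230 = 0.000136119
  stratum 5: (540/2940)²·1.24²/108 = 0.0004803
V_st = 0.00419536
V_srs = s²/n = 5.043/553 = 0.00911935
Relative efficiency = V_srs / V_st = 0.00911935/0.00419536 = 2.1737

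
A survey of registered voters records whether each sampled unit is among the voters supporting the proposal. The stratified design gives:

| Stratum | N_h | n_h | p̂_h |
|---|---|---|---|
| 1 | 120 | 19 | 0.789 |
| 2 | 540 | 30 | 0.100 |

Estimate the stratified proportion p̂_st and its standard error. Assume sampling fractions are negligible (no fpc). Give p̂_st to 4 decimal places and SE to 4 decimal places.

p̂_st ≈ 0.2253, SE ≈ 0.0488

N = 660; stratum weights W_h = N_h/N.
p̂_st = Σ W_h p̂_h = (120·0.789 + 540·0.100)/660 = 0.22527
V̂(p̂_st) = Σ W_h² p̂_h(1−p̂_h)/(n_h−1):
  stratum 1: (120/660)²·0.789·0.211/18 = 0.000305747
  stratum 2: (540/660)²·0.100·0.900/29 = 0.00207751
V̂(p̂_st) = 0.00238326; SE = √V̂ = 0.0488187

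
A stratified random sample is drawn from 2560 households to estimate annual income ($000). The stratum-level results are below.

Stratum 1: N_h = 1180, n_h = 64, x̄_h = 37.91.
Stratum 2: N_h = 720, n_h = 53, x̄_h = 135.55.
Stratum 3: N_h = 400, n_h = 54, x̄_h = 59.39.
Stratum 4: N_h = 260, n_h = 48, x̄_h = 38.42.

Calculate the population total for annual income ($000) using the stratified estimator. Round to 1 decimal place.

τ̂_st ≈ 176075.0

τ̂_st = Σ N_h x̄_h = 1180·37.91 + 720·135.55 + 400·59.39 + 260·38.42 = 176075.0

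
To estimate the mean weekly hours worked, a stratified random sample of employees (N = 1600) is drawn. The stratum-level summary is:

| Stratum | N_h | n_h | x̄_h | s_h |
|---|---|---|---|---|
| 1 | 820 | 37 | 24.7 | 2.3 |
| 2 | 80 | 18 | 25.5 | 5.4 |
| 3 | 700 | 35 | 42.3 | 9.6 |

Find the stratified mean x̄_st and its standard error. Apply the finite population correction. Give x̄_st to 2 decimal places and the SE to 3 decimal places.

x̄_st = Σ W_h x̄_h = (820·24.7 + 80·25.5 + 700·42.3)/1600 = 32.44000
V̂(x̄_st) = Σ W_h² (1 − n_h/N_h) s_h²/n_h, with W_h = N_h/N and N = 1600:
  stratum 1: (820/1600)²·(1 − 37/820)·2.3²/37 = 0.0358583
  stratum 2: (80/1600)²·(1 − 18/80)·5.4²/18 = 0.00313875
  stratum 3: (700/1600)²·(1 − 35/700)·9.6²/35 = 0.4788
V̂(x̄_st) = 0.517797
SE(x̄_st) = √0.517797 = 0.719581

x̄_st ≈ 32.44, SE ≈ 0.720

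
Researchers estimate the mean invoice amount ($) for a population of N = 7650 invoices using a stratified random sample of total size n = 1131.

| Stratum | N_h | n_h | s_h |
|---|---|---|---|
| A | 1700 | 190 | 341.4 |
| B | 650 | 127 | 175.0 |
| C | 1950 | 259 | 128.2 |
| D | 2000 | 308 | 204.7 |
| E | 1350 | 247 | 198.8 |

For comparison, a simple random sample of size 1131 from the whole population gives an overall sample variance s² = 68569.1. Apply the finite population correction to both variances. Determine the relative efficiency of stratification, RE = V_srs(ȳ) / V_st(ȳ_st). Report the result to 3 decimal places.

RE ≈ 1.179

V̂(ȳ_st) = Σ W_h² (1 − n_h/N_h) s_h²/n_h, with W_h = N_h/N and N = 7650:
  stratum A: (1700/7650)²·(1 − 190/1700)·341.4²/190 = 26.9077
  stratum B: (650/7650)²·(1 − 127/650)·175.0²/127 = 1.40076
  stratum C: (1950/7650)²·(1 − 259/1950)·128.2²/259 = 3.57546
  stratum D: (2000/7650)²·(1 − 308/2000)·204.7²/308 = 7.8667
  stratum E: (1350/7650)²·(1 − 247/1350)·198.8²/247 = 4.0712
V_st = 43.8218
V_srs = (1 − 1131/7650)·68569.1/1131 = 51.6637
Relative efficiency = V_srs / V_st = 51.6637/43.8218 = 1.1789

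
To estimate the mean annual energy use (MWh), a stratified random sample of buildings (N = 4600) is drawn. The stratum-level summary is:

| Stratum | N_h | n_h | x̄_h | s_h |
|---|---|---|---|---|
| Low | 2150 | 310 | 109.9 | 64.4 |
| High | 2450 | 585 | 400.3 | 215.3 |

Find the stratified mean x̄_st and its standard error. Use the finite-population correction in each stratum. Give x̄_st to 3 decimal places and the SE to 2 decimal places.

x̄_st ≈ 264.570, SE ≈ 4.43

x̄_st = Σ W_h x̄_h = (2150·109.9 + 2450·400.3)/4600 = 264.56957
V̂(x̄_st) = Σ W_h² (1 − n_h/N_h) s_h²/n_h, with W_h = N_h/N and N = 4600:
  stratum Low: (2150/4600)²·(1 − 310/2150)·64.4²/310 = 2.50121
  stratum High: (2450/4600)²·(1 − 585/2450)·215.3²/585 = 17.1105
V̂(x̄_st) = 19.6117
SE(x̄_st) = √19.6117 = 4.42851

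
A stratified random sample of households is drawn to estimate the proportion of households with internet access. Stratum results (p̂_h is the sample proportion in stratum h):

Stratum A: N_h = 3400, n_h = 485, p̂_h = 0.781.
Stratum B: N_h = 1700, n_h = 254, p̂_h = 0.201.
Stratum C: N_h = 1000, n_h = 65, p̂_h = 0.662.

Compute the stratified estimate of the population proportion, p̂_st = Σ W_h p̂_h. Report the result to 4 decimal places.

p̂_st ≈ 0.5999

N = 6100; stratum weights W_h = N_h/N.
p̂_st = Σ W_h p̂_h = (3400·0.781 + 1700·0.201 + 1000·0.662)/6100 = 0.59985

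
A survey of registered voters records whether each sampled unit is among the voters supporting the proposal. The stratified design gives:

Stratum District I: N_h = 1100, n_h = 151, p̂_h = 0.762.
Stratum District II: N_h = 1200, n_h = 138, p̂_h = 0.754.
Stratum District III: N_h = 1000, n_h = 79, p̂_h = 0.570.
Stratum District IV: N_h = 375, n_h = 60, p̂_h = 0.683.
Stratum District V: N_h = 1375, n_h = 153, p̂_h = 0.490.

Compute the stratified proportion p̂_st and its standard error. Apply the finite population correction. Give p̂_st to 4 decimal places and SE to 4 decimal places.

p̂_st ≈ 0.6422, SE ≈ 0.0189

N = 5050; stratum weights W_h = N_h/N.
p̂_st = Σ W_h p̂_h = (1100·0.762 + 1200·0.754 + 1000·0.570 + 375·0.683 + 1375·0.490)/5050 = 0.64215
V̂(p̂_st) = Σ W_h² (1 − n_h/N_h) p̂_h(1−p̂_h)/(n_h−1):
  stratum District I: (1100/5050)²·(1 − 151/1100)·0.762·0.238/150 = 4.94899e-05
  stratum District II: (1200/5050)²·(1 − 138/1200)·0.754·0.246/137 = 6.76564e-05
  stratum District III: (1000/5050)²·(1 − 79/1000)·0.570·0.430/78 = 0.000113482
  stratum District IV: (375/5050)²·(1 − 60/375)·0.683·0.317/59 = 1.69976e-05
  stratum District V: (1375/5050)²·(1 − 153/1375)·0.490·0.510/152 = 0.000108321
V̂(p̂_st) = 0.000355947; SE = √V̂ = 0.0188666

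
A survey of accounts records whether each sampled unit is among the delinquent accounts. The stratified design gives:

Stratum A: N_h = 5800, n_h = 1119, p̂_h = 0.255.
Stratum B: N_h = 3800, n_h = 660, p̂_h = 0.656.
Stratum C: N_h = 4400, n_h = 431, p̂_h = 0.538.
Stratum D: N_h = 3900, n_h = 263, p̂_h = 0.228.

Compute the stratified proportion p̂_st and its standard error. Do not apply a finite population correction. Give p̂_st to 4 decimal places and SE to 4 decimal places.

N = 17900; stratum weights W_h = N_h/N.
p̂_st = Σ W_h p̂_h = (5800·0.255 + 3800·0.656 + 4400·0.538 + 3900·0.228)/17900 = 0.40381
V̂(p̂_st) = Σ W_h² p̂_h(1−p̂_h)/(n_h−1):
  stratum A: (5800/17900)²·0.255·0.745/1118 = 1.78404e-05
  stratum B: (3800/17900)²·0.656·0.344/659 = 1.54326e-05
  stratum C: (4400/17900)²·0.538·0.462/430 = 3.49265e-05
  stratum D: (3900/17900)²·0.228·0.772/262 = 3.18914e-05
V̂(p̂_st) = 0.000100091; SE = √V̂ = 0.0100045

p̂_st ≈ 0.4038, SE ≈ 0.0100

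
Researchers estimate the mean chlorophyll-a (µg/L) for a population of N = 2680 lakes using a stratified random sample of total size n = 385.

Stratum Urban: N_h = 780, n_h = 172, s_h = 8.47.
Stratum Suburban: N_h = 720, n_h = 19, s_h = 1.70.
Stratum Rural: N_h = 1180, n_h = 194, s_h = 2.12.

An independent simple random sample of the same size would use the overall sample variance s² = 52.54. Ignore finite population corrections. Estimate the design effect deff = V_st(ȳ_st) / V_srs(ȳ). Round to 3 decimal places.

deff ≈ 0.372

V̂(ȳ_st) = Σ W_h² s_h²/n_h, with W_h = N_h/N and N = 2680:
  stratum Urban: (780/2680)²·8.47²/172 = 0.0353312
  stratum Suburban: (720/2680)²·1.70²/19 = 0.0109784
  stratum Rural: (1180/2680)²·2.12²/194 = 0.00449122
V_st = 0.0508008
V_srs = s²/n = 52.54/385 = 0.136468
deff = V_st / V_srs = 0.0508008/0.136468 = 0.3723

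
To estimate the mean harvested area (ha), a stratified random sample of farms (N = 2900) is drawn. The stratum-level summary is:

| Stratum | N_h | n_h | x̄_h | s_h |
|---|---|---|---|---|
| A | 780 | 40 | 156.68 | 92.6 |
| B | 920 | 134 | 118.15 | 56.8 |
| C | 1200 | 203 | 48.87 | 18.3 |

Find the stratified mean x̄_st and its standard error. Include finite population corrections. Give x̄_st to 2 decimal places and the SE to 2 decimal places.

x̄_st ≈ 99.85, SE ≈ 4.13

x̄_st = Σ W_h x̄_h = (780·156.68 + 920·118.15 + 1200·48.87)/2900 = 99.84566
V̂(x̄_st) = Σ W_h² (1 − n_h/N_h) s_h²/n_h, with W_h = N_h/N and N = 2900:
  stratum A: (780/2900)²·(1 − 40/780)·92.6²/40 = 14.7127
  stratum B: (920/2900)²·(1 − 134/920)·56.8²/134 = 2.07017
  stratum C: (1200/2900)²·(1 − 203/1200)·18.3²/203 = 0.234686
V̂(x̄_st) = 17.0176
SE(x̄_st) = √17.0176 = 4.12523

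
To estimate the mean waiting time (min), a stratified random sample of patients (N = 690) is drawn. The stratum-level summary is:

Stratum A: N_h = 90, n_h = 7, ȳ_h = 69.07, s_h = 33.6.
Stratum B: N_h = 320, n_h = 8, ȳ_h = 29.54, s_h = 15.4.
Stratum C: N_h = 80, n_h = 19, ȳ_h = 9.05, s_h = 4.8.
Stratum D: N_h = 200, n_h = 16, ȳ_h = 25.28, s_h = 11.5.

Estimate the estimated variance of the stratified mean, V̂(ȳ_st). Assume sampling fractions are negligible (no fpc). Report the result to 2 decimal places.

V̂(ȳ_st) = Σ W_h² s_h²/n_h, with W_h = N_h/N and N = 690:
  stratum A: (90/690)²·33.6²/7 = 2.74389
  stratum B: (320/690)²·15.4²/8 = 6.37607
  stratum C: (80/690)²·4.8²/19 = 0.0163009
  stratum D: (200/690)²·11.5²/16 = 0.694444
V̂(ȳ_st) = 9.83071

V̂(ȳ_st) ≈ 9.83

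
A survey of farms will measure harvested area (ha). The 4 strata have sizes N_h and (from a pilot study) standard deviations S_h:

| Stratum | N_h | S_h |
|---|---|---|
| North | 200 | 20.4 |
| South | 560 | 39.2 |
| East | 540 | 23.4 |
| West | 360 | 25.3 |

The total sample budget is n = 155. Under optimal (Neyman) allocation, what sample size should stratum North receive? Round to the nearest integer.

13

Neyman allocation: n_h = n · N_h S_h / Σ N_i S_i, with n = 155.
  stratum North: N_h·S_h = 200·20.4 = 4080.00
  stratum South: N_h·S_h = 560·39.2 = 21952.00
  stratum East: N_h·S_h = 540·23.4 = 12636.00
  stratum West: N_h·S_h = 360·25.3 = 9108.00
Σ N_h S_h = 47776.00
n for stratum North = 155·4080.00/47776.00 = 13.237 → 13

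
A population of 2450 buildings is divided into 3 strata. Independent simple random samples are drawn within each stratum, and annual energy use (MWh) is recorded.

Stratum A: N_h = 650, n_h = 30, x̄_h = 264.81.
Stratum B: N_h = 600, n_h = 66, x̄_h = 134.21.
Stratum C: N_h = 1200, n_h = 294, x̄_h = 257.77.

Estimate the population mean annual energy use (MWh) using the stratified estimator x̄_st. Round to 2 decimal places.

x̄_st ≈ 229.38

N = Σ N_h = 2450. Stratum weights W_h = N_h/N.
x̄_st = (650·264.81 + 600·134.21 + 1200·257.77) / 2450 = 229.3782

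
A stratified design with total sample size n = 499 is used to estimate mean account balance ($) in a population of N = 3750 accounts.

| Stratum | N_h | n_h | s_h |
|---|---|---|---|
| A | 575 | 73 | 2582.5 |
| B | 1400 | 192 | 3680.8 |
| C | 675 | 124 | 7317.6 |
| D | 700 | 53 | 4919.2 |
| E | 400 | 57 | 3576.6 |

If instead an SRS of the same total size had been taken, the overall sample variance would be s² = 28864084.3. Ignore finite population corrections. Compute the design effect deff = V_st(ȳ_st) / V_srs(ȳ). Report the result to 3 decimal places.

deff ≈ 0.768

V̂(ȳ_st) = Σ W_h² s_h²/n_h, with W_h = N_h/N and N = 3750:
  stratum A: (575/3750)²·2582.5²/73 = 2147.98
  stratum B: (1400/3750)²·3680.8²/192 = 9835.05
  stratum C: (675/3750)²·7317.6²/124 = 13991.4
  stratum D: (700/3750)²·4919.2²/53 = 15909.1
  stratum E: (400/3750)²·3576.6²/57 = 2553.43
V_st = 44437
V_srs = s²/n = 28864084.3/499 = 57843.9
deff = V_st / V_srs = 44437/57843.9 = 0.7682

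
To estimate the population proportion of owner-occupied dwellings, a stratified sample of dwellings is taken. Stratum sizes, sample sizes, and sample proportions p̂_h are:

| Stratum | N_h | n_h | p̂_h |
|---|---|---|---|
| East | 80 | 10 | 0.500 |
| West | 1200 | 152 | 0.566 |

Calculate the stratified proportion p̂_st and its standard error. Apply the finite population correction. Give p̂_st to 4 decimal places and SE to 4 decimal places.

N = 1280; stratum weights W_h = N_h/N.
p̂_st = Σ W_h p̂_h = (80·0.500 + 1200·0.566)/1280 = 0.56187
V̂(p̂_st) = Σ W_h² (1 − n_h/N_h) p̂_h(1−p̂_h)/(n_h−1):
  stratum East: (80/1280)²·(1 − 10/80)·0.500·0.500/9 = 9.49436e-05
  stratum West: (1200/1280)²·(1 − 152/1200)·0.566·0.434/151 = 0.00124868
V̂(p̂_st) = 0.00134363; SE = √V̂ = 0.0366555

p̂_st ≈ 0.5619, SE ≈ 0.0367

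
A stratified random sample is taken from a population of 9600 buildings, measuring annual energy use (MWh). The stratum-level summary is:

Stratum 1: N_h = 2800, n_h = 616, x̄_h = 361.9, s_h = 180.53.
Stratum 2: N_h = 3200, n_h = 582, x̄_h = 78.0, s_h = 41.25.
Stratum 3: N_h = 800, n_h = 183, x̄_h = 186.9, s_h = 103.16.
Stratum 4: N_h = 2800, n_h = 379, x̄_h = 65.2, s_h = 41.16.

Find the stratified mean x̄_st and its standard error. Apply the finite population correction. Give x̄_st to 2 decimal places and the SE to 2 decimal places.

x̄_st = Σ W_h x̄_h = (2800·361.9 + 3200·78.0 + 800·186.9 + 2800·65.2)/9600 = 166.14583
V̂(x̄_st) = Σ W_h² (1 − n_h/N_h) s_h²/n_h, with W_h = N_h/N and N = 9600:
  stratum 1: (2800/9600)²·(1 − 616/2800)·180.53²/616 = 3.51064
  stratum 2: (3200/9600)²·(1 − 582/3200)·41.25²/582 = 0.265768
  stratum 3: (800/9600)²·(1 − 183/800)·103.16²/183 = 0.311461
  stratum 4: (2800/9600)²·(1 − 379/2800)·41.16²/379 = 0.328792
V̂(x̄_st) = 4.41666
SE(x̄_st) = √4.41666 = 2.10159

x̄_st ≈ 166.15, SE ≈ 2.10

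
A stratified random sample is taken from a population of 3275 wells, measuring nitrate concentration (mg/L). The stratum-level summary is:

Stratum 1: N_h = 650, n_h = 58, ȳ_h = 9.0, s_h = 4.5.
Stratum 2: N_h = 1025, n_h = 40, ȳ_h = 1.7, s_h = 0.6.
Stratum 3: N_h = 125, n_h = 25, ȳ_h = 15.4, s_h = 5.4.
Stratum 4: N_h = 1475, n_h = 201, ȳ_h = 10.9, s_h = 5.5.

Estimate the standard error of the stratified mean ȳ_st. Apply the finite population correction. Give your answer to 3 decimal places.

SE(ȳ_st) ≈ 0.203

V̂(ȳ_st) = Σ W_h² (1 − n_h/N_h) s_h²/n_h, with W_h = N_h/N and N = 3275:
  stratum 1: (650/3275)²·(1 − 58/650)·4.5²/58 = 0.0125259
  stratum 2: (1025/3275)²·(1 − 40/1025)·0.6²/40 = 0.000847188
  stratum 3: (125/3275)²·(1 − 25/125)·5.4²/25 = 0.00135936
  stratum 4: (1475/3275)²·(1 − 201/1475)·5.5²/201 = 0.0263675
V̂(ȳ_st) = 0.0410999
SE(ȳ_st) = √0.0410999 = 0.202731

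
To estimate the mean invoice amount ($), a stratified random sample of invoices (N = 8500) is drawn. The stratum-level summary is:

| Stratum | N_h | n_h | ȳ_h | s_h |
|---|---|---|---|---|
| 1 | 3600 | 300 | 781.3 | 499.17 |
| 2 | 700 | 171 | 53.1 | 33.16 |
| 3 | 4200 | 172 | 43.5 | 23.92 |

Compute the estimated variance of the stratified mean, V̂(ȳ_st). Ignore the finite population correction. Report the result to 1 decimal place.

V̂(ȳ_st) = Σ W_h² s_h²/n_h, with W_h = N_h/N and N = 8500:
  stratum 1: (3600/8500)²·499.17²/300 = 148.985
  stratum 2: (700/8500)²·33.16²/171 = 0.0436105
  stratum 3: (4200/8500)²·23.92²/172 = 0.812184
V̂(ȳ_st) = 149.841

V̂(ȳ_st) ≈ 149.8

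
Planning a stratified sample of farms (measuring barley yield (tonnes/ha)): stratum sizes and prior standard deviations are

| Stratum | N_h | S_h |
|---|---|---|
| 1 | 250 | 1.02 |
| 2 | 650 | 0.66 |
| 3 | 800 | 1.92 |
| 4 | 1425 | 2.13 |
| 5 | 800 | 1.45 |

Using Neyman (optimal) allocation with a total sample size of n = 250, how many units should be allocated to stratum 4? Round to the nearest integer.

Neyman allocation: n_h = n · N_h S_h / Σ N_i S_i, with n = 250.
  stratum 1: N_h·S_h = 250·1.02 = 255.00
  stratum 2: N_h·S_h = 650·0.66 = 429.00
  stratum 3: N_h·S_h = 800·1.92 = 1536.00
  stratum 4: N_h·S_h = 1425·2.13 = 3035.25
  stratum 5: N_h·S_h = 800·1.45 = 1160.00
Σ N_h S_h = 6415.25
n for stratum 4 = 250·3035.25/6415.25 = 118.283 → 118

118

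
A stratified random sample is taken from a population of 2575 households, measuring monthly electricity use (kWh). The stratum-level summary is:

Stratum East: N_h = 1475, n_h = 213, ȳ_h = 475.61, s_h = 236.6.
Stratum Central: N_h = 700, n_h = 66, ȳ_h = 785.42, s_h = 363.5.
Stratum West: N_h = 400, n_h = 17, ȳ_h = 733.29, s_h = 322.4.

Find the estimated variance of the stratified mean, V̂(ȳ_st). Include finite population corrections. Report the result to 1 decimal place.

V̂(ȳ_st) = Σ W_h² (1 − n_h/N_h) s_h²/n_h, with W_h = N_h/N and N = 2575:
  stratum East: (1475/2575)²·(1 − 213/1475)·236.6²/213 = 73.7814
  stratum Central: (700/2575)²·(1 − 66/700)·363.5²/66 = 133.998
  stratum West: (400/2575)²·(1 − 17/400)·322.4²/17 = 141.269
V̂(ȳ_st) = 349.048

V̂(ȳ_st) ≈ 349.0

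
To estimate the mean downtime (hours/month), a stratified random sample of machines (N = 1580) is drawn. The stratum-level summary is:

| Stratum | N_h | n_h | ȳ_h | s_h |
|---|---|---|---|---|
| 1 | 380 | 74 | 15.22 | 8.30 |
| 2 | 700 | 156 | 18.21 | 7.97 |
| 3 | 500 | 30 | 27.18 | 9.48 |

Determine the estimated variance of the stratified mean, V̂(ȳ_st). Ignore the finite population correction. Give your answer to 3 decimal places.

V̂(ȳ_st) ≈ 0.434

V̂(ȳ_st) = Σ W_h² s_h²/n_h, with W_h = N_h/N and N = 1580:
  stratum 1: (380/1580)²·8.30²/74 = 0.053849
  stratum 2: (700/1580)²·7.97²/156 = 0.0799234
  stratum 3: (500/1580)²·9.48²/30 = 0.3
V̂(ȳ_st) = 0.433772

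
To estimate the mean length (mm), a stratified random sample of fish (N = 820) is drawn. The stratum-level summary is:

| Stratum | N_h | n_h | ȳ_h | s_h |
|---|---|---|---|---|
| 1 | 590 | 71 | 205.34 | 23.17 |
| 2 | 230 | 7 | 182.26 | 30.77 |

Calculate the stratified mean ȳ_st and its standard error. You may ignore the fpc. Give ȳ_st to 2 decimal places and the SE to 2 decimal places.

ȳ_st ≈ 198.87, SE ≈ 3.82

ȳ_st = Σ W_h ȳ_h = (590·205.34 + 230·182.26)/820 = 198.86634
V̂(ȳ_st) = Σ W_h² s_h²/n_h, with W_h = N_h/N and N = 820:
  stratum 1: (590/820)²·23.17²/71 = 3.91444
  stratum 2: (230/820)²·30.77²/7 = 10.6411
V̂(ȳ_st) = 14.5555
SE(ȳ_st) = √14.5555 = 3.81517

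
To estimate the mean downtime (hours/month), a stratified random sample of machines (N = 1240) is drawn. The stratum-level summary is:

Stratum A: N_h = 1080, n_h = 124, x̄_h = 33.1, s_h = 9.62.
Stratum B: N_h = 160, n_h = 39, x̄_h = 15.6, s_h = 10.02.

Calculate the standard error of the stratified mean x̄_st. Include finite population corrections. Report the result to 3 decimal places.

SE(x̄_st) ≈ 0.730

V̂(x̄_st) = Σ W_h² (1 − n_h/N_h) s_h²/n_h, with W_h = N_h/N and N = 1240:
  stratum A: (1080/1240)²·(1 − 124/1080)·9.62²/124 = 0.501149
  stratum B: (160/1240)²·(1 − 39/160)·10.02²/39 = 0.032414
V̂(x̄_st) = 0.533563
SE(x̄_st) = √0.533563 = 0.730454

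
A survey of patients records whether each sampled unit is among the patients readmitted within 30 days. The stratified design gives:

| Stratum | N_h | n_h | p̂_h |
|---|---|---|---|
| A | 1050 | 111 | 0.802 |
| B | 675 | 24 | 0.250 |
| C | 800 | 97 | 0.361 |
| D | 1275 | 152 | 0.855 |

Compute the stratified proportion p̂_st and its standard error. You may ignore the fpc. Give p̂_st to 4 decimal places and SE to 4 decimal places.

N = 3800; stratum weights W_h = N_h/N.
p̂_st = Σ W_h p̂_h = (1050·0.802 + 675·0.250 + 800·0.361 + 1275·0.855)/3800 = 0.62889
V̂(p̂_st) = Σ W_h² p̂_h(1−p̂_h)/(n_h−1):
  stratum A: (1050/3800)²·0.802·0.198/110 = 0.000110219
  stratum B: (675/3800)²·0.250·0.750/23 = 0.000257225
  stratum C: (800/3800)²·0.361·0.639/96 = 0.0001065
  stratum D: (1275/3800)²·0.855·0.145/151 = 9.24294e-05
V̂(p̂_st) = 0.000566374; SE = √V̂ = 0.0237986

p̂_st ≈ 0.6289, SE ≈ 0.0238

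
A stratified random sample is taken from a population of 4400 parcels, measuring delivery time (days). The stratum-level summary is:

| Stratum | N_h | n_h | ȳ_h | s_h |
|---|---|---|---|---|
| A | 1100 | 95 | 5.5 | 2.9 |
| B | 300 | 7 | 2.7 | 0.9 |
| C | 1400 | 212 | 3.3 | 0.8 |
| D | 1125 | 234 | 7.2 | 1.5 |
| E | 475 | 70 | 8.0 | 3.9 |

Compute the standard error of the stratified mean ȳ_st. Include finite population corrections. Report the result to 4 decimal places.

V̂(ȳ_st) = Σ W_h² (1 − n_h/N_h) s_h²/n_h, with W_h = N_h/N and N = 4400:
  stratum A: (1100/4400)²·(1 − 95/1100)·2.9²/95 = 0.00505505
  stratum B: (300/4400)²·(1 − 7/300)·0.9²/7 = 0.000525376
  stratum C: (1400/4400)²·(1 − 212/1400)·0.8²/212 = 0.000259348
  stratum D: (1125/4400)²·(1 − 234/1125)·1.5²/234 = 0.000497842
  stratum E: (475/4400)²·(1 − 70/475)·3.9²/70 = 0.00215911
V̂(ȳ_st) = 0.00849673
SE(ȳ_st) = √0.00849673 = 0.0921777

SE(ȳ_st) ≈ 0.0922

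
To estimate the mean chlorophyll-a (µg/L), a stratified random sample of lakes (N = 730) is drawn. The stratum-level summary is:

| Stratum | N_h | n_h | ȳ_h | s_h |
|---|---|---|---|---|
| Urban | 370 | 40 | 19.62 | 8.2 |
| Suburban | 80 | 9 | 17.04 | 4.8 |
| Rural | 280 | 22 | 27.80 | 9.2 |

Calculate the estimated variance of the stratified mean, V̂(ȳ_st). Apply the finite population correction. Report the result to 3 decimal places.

V̂(ȳ_st) = Σ W_h² (1 − n_h/N_h) s_h²/n_h, with W_h = N_h/N and N = 730:
  stratum Urban: (370/730)²·(1 − 40/370)·8.2²/40 = 0.385157
  stratum Suburban: (80/730)²·(1 − 9/80)·4.8²/9 = 0.0272862
  stratum Rural: (280/730)²·(1 − 22/280)·9.2²/22 = 0.521537
V̂(ȳ_st) = 0.93398

V̂(ȳ_st) ≈ 0.934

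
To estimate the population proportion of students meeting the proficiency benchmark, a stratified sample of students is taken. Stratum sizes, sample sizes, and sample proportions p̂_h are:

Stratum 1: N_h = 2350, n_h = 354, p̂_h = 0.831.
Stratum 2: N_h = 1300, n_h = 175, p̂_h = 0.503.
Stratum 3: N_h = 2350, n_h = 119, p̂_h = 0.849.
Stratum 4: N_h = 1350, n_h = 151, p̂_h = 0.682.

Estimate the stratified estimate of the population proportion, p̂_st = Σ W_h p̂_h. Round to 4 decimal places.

p̂_st ≈ 0.7514

N = 7350; stratum weights W_h = N_h/N.
p̂_st = Σ W_h p̂_h = (2350·0.831 + 1300·0.503 + 2350·0.849 + 1350·0.682)/7350 = 0.75137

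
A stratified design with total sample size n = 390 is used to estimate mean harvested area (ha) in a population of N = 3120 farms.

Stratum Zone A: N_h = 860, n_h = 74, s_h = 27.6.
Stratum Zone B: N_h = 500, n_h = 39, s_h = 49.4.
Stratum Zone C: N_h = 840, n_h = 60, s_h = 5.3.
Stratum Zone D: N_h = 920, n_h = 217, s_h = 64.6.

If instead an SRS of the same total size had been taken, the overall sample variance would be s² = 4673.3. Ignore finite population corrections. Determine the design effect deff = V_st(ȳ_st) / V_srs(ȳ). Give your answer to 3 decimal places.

deff ≈ 0.342

V̂(ȳ_st) = Σ W_h² s_h²/n_h, with W_h = N_h/N and N = 3120:
  stratum Zone A: (860/3120)²·27.6²/74 = 0.782121
  stratum Zone B: (500/3120)²·49.4²/39 = 1.60702
  stratum Zone C: (840/3120)²·5.3²/60 = 0.0339352
  stratum Zone D: (920/3120)²·64.6²/217 = 1.67214
V_st = 4.09521
V_srs = s²/n = 4673.3/390 = 11.9828
deff = V_st / V_srs = 4.09521/11.9828 = 0.3418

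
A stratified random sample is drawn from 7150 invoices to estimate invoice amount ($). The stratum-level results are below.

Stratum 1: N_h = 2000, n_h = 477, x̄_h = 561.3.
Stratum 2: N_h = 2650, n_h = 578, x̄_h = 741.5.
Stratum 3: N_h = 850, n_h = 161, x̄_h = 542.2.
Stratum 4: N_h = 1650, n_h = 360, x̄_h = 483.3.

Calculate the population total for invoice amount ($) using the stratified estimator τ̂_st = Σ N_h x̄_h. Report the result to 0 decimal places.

τ̂_st ≈ 4345890

τ̂_st = Σ N_h x̄_h = 2000·561.3 + 2650·741.5 + 850·542.2 + 1650·483.3 = 4345890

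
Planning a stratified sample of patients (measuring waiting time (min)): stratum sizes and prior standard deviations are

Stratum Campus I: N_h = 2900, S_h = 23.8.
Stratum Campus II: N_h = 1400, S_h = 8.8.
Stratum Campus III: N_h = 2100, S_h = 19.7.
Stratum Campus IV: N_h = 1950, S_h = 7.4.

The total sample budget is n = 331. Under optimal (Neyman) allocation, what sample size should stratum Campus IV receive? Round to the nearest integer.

Neyman allocation: n_h = n · N_h S_h / Σ N_i S_i, with n = 331.
  stratum Campus I: N_h·S_h = 2900·23.8 = 69020.00
  stratum Campus II: N_h·S_h = 1400·8.8 = 12320.00
  stratum Campus III: N_h·S_h = 2100·19.7 = 41370.00
  stratum Campus IV: N_h·S_h = 1950·7.4 = 14430.00
Σ N_h S_h = 137140.00
n for stratum Campus IV = 331·14430.00/137140.00 = 34.828 → 35

35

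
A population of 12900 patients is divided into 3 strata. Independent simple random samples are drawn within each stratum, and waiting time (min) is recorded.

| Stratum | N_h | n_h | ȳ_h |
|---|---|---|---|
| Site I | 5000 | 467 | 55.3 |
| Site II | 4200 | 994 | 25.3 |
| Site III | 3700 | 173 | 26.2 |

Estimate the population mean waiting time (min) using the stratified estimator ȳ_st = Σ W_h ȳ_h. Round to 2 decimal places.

ȳ_st ≈ 37.19

N = Σ N_h = 12900. Stratum weights W_h = N_h/N.
ȳ_st = (5000·55.3 + 4200·25.3 + 3700·26.2) / 12900 = 37.1860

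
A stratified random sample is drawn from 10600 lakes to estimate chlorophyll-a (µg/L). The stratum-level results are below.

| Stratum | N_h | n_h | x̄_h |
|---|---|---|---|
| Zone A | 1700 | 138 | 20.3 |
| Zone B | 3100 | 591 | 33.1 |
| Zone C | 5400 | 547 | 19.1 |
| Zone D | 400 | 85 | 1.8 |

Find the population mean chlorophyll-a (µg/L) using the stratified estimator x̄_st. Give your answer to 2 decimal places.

x̄_st ≈ 22.73

N = Σ N_h = 10600. Stratum weights W_h = N_h/N.
x̄_st = (1700·20.3 + 3100·33.1 + 5400·19.1 + 400·1.8) / 10600 = 22.7340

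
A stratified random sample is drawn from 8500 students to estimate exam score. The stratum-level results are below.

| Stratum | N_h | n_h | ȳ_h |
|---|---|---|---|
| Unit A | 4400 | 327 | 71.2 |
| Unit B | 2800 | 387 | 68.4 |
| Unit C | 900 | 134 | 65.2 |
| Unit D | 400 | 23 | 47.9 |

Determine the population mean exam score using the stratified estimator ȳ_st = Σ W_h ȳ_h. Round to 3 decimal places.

N = Σ N_h = 8500. Stratum weights W_h = N_h/N.
ȳ_st = (4400·71.2 + 2800·68.4 + 900·65.2 + 400·47.9) / 8500 = 68.54588

ȳ_st ≈ 68.546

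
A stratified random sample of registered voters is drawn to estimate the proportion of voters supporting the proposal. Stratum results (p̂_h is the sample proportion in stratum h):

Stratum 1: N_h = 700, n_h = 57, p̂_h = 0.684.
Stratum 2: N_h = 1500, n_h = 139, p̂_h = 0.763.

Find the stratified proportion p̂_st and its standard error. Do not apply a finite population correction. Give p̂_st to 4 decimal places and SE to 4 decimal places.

p̂_st ≈ 0.7379, SE ≈ 0.0316

N = 2200; stratum weights W_h = N_h/N.
p̂_st = Σ W_h p̂_h = (700·0.684 + 1500·0.763)/2200 = 0.73786
V̂(p̂_st) = Σ W_h² p̂_h(1−p̂_h)/(n_h−1):
  stratum 1: (700/2200)²·0.684·0.316/56 = 0.000390756
  stratum 2: (1500/2200)²·0.763·0.237/138 = 0.000609159
V̂(p̂_st) = 0.000999916; SE = √V̂ = 0.0316214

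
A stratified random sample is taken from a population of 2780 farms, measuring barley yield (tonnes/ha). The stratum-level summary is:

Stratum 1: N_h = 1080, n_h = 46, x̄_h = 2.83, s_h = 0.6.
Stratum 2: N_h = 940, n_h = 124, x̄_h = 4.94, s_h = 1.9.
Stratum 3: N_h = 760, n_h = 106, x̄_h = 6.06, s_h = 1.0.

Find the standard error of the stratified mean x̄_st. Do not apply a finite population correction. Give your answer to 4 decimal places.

SE(x̄_st) ≈ 0.0722

V̂(x̄_st) = Σ W_h² s_h²/n_h, with W_h = N_h/N and N = 2780:
  stratum 1: (1080/2780)²·0.6²/46 = 0.00118114
  stratum 2: (940/2780)²·1.9²/124 = 0.00332852
  stratum 3: (760/2780)²·1.0²/106 = 0.000705069
V̂(x̄_st) = 0.00521474
SE(x̄_st) = √0.00521474 = 0.0722131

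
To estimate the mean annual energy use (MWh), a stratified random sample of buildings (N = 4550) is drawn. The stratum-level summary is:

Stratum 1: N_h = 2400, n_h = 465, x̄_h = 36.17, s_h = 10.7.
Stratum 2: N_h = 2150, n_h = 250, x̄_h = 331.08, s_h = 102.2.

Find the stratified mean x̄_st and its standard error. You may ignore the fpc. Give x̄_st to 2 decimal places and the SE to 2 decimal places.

x̄_st = Σ W_h x̄_h = (2400·36.17 + 2150·331.08)/4550 = 175.52308
V̂(x̄_st) = Σ W_h² s_h²/n_h, with W_h = N_h/N and N = 4550:
  stratum 1: (2400/4550)²·10.7²/465 = 0.0685037
  stratum 2: (2150/4550)²·102.2²/250 = 9.32859
V̂(x̄_st) = 9.39709
SE(x̄_st) = √9.39709 = 3.06547

x̄_st ≈ 175.52, SE ≈ 3.07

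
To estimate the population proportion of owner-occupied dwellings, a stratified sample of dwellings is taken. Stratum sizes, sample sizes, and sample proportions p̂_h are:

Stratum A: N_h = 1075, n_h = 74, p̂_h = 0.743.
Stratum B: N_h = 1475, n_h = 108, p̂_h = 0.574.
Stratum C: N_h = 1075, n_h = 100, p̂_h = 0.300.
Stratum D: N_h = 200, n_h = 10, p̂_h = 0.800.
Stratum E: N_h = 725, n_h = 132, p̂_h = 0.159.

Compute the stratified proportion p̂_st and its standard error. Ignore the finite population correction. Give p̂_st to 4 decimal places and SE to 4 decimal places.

p̂_st ≈ 0.4930, SE ≈ 0.0238

N = 4550; stratum weights W_h = N_h/N.
p̂_st = Σ W_h p̂_h = (1075·0.743 + 1475·0.574 + 1075·0.300 + 200·0.800 + 725·0.159)/4550 = 0.49300
V̂(p̂_st) = Σ W_h² p̂_h(1−p̂_h)/(n_h−1):
  stratum A: (1075/4550)²·0.743·0.257/73 = 0.000146014
  stratum B: (1475/4550)²·0.574·0.426/107 = 0.000240159
  stratum C: (1075/4550)²·0.300·0.700/99 = 0.000118407
  stratum D: (200/4550)²·0.800·0.200/9 = 3.4349e-05
  stratum E: (725/4550)²·0.159·0.841/131 = 2.59164e-05
V̂(p̂_st) = 0.000564845; SE = √V̂ = 0.0237665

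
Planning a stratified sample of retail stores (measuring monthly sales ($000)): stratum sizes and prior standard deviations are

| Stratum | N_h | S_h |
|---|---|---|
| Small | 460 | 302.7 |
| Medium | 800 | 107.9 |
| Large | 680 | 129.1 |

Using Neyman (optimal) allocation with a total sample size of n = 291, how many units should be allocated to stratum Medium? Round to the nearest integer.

Neyman allocation: n_h = n · N_h S_h / Σ N_i S_i, with n = 291.
  stratum Small: N_h·S_h = 460·302.7 = 139242.00
  stratum Medium: N_h·S_h = 800·107.9 = 86320.00
  stratum Large: N_h·S_h = 680·129.1 = 87788.00
Σ N_h S_h = 313350.00
n for stratum Medium = 291·86320.00/313350.00 = 80.163 → 80

80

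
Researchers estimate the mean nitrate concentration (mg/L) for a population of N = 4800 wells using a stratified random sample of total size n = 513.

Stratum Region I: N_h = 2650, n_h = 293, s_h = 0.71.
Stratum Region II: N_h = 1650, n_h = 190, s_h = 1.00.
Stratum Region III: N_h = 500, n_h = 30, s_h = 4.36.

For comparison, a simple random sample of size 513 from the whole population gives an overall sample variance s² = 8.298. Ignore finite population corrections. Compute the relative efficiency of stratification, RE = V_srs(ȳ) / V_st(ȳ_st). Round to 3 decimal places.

RE ≈ 2.016

V̂(ȳ_st) = Σ W_h² s_h²/n_h, with W_h = N_h/N and N = 4800:
  stratum Region I: (2650/4800)²·0.71²/293 = 0.000524395
  stratum Region II: (1650/4800)²·1.00²/190 = 0.000621916
  stratum Region III: (500/4800)²·4.36²/30 = 0.00687558
V_st = 0.00802189
V_srs = s²/n = 8.298/513 = 0.0161754
Relative efficiency = V_srs / V_st = 0.0161754/0.00802189 = 2.0164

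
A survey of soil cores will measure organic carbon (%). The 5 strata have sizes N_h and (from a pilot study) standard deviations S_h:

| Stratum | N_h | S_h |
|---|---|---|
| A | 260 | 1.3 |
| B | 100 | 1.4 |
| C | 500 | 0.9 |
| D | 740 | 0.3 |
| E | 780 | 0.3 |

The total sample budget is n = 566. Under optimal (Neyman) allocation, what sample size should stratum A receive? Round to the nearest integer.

138

Neyman allocation: n_h = n · N_h S_h / Σ N_i S_i, with n = 566.
  stratum A: N_h·S_h = 260·1.3 = 338.00
  stratum B: N_h·S_h = 100·1.4 = 140.00
  stratum C: N_h·S_h = 500·0.9 = 450.00
  stratum D: N_h·S_h = 740·0.3 = 222.00
  stratum E: N_h·S_h = 780·0.3 = 234.00
Σ N_h S_h = 1384.00
n for stratum A = 566·338.00/1384.00 = 138.228 → 138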